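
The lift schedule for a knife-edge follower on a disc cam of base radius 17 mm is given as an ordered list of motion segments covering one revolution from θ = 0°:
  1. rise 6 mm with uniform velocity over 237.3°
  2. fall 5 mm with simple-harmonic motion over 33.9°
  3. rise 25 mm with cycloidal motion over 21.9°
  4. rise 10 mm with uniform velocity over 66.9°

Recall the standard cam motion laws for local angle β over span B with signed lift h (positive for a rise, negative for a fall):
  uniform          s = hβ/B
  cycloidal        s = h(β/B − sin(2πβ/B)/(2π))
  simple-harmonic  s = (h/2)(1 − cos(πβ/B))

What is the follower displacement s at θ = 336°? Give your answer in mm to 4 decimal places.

seg 1 [0°–237.3°] uniform, h=6: full span → s += 6 → s = 6.0000
seg 2 [237.3°–271.2°] simple-harmonic, h=-5: full span → s += -5 → s = 1.0000
seg 3 [271.2°–293.1°] cycloidal, h=25: full span → s += 25 → s = 26.0000
seg 4 [293.1°–360°] uniform, h=10: θ=336° here. β=42.9, B=66.9. 10·42.9/66.9 = 6.4126 → s = 32.4126

32.4126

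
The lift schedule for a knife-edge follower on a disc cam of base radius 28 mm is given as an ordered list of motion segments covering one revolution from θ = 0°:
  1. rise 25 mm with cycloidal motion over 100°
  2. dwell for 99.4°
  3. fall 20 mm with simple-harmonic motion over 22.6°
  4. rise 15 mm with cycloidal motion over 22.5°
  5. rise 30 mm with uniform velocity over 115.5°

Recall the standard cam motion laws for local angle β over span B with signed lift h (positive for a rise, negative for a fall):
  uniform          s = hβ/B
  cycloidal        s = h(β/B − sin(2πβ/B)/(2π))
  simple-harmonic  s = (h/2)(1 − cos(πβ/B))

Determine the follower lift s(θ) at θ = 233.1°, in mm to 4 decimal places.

seg 1 [0°–100°] cycloidal, h=25: full span → s += 25 → s = 25.0000
seg 2 [100°–199.4°] dwell: s stays 25.0000
seg 3 [199.4°–222°] simple-harmonic, h=-20: full span → s += -20 → s = 5.0000
seg 4 [222°–244.5°] cycloidal, h=15: θ=233.1° here. β=11.1, B=22.5. 15·(0.4933 − sin(2π·0.4933)/(2π)) = 7.3000 → s = 12.3000

12.3000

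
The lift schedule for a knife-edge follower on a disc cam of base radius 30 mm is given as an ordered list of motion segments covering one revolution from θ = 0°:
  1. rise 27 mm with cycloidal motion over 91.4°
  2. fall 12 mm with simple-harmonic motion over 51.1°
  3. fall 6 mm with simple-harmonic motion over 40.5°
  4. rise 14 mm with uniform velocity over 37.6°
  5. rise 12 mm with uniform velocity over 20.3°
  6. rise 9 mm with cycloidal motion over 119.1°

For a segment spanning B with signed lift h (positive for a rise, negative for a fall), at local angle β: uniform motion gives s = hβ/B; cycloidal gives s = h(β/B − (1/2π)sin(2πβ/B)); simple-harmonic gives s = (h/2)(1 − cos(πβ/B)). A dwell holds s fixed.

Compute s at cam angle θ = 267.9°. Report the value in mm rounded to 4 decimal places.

seg 1 [0°–91.4°] cycloidal, h=27: full span → s += 27 → s = 27.0000
seg 2 [91.4°–142.5°] simple-harmonic, h=-12: full span → s += -12 → s = 15.0000
seg 3 [142.5°–183°] simple-harmonic, h=-6: full span → s += -6 → s = 9.0000
seg 4 [183°–220.6°] uniform, h=14: full span → s += 14 → s = 23.0000
seg 5 [220.6°–240.9°] uniform, h=12: full span → s += 12 → s = 35.0000
seg 6 [240.9°–360°] cycloidal, h=9: θ=267.9° here. β=27, B=119.1. 9·(0.2267 − sin(2π·0.2267)/(2π)) = 0.6232 → s = 35.6232

35.6232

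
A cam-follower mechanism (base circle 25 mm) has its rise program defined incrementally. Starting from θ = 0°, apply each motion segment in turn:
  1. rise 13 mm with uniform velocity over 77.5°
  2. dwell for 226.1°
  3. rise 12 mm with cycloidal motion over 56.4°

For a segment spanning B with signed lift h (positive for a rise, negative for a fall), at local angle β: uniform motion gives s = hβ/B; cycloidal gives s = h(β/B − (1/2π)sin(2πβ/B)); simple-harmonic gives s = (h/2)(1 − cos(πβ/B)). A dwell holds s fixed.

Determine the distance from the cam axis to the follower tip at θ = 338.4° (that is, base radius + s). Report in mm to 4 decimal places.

seg 1 [0°–77.5°] uniform, h=13: full span → s += 13 → s = 13.0000
seg 2 [77.5°–303.6°] dwell: s stays 13.0000
seg 3 [303.6°–360°] cycloidal, h=12: θ=338.4° here. β=34.8, B=56.4. 12·(0.6170 − sin(2π·0.6170)/(2π)) = 8.6854 → s = 21.6854
radial distance = base radius + s = 25 + 21.6854 = 46.6854

46.6854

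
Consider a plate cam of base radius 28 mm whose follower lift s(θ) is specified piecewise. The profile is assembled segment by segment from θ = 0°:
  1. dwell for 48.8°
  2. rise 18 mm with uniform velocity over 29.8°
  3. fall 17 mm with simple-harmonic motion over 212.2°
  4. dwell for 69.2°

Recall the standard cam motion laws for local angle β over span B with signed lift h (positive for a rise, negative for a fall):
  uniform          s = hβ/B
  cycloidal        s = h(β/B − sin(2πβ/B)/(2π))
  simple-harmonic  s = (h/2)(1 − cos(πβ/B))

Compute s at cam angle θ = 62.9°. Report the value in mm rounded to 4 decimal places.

seg 1 [0°–48.8°] dwell: s stays 0.0000
seg 2 [48.8°–78.6°] uniform, h=18: θ=62.9° here. β=14.1, B=29.8. 18·14.1/29.8 = 8.5168 → s = 8.5168

8.5168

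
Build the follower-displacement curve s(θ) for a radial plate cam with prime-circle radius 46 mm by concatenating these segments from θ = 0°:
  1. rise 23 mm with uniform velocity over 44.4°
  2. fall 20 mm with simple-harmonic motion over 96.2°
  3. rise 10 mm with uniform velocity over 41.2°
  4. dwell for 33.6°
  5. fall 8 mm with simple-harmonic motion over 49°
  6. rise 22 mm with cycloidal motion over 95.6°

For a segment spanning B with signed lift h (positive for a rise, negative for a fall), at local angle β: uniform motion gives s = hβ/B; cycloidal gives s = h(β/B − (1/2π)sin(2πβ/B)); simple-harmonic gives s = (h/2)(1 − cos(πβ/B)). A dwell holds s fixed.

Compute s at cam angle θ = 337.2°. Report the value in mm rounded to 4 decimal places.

seg 1 [0°–44.4°] uniform, h=23: full span → s += 23 → s = 23.0000
seg 2 [44.4°–140.6°] simple-harmonic, h=-20: full span → s += -20 → s = 3.0000
seg 3 [140.6°–181.8°] uniform, h=10: full span → s += 10 → s = 13.0000
seg 4 [181.8°–215.4°] dwell: s stays 13.0000
seg 5 [215.4°–264.4°] simple-harmonic, h=-8: full span → s += -8 → s = 5.0000
seg 6 [264.4°–360°] cycloidal, h=22: θ=337.2° here. β=72.8, B=95.6. 22·(0.7615 − sin(2π·0.7615)/(2π)) = 20.2454 → s = 25.2454

25.2454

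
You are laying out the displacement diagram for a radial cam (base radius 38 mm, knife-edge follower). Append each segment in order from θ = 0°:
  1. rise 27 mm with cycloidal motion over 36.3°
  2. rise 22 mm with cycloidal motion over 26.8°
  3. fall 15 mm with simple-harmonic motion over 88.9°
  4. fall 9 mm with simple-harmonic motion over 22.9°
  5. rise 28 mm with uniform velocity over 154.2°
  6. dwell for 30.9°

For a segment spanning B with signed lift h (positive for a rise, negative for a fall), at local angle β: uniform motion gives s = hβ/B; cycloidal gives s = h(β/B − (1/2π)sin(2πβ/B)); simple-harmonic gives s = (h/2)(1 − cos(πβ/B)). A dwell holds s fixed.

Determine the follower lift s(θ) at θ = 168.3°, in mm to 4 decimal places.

seg 1 [0°–36.3°] cycloidal, h=27: full span → s += 27 → s = 27.0000
seg 2 [36.3°–63.1°] cycloidal, h=22: full span → s += 22 → s = 49.0000
seg 3 [63.1°–152°] simple-harmonic, h=-15: full span → s += -15 → s = 34.0000
seg 4 [152°–174.9°] simple-harmonic, h=-9: θ=168.3° here. β=16.3, B=22.9. -9/2·(1 − cos(π·0.7118)) = -7.2780 → s = 26.7220

26.7220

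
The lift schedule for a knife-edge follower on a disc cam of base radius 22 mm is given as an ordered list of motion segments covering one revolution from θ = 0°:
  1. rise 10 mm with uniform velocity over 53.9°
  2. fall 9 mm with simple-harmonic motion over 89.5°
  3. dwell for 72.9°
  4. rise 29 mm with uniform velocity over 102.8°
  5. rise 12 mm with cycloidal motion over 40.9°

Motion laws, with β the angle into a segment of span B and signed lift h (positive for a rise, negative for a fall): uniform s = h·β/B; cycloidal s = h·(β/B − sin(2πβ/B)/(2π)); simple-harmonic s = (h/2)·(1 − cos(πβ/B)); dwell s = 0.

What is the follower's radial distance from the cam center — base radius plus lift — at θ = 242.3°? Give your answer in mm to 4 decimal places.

seg 1 [0°–53.9°] uniform, h=10: full span → s += 10 → s = 10.0000
seg 2 [53.9°–143.4°] simple-harmonic, h=-9: full span → s += -9 → s = 1.0000
seg 3 [143.4°–216.3°] dwell: s stays 1.0000
seg 4 [216.3°–319.1°] uniform, h=29: θ=242.3° here. β=26, B=102.8. 29·26/102.8 = 7.3346 → s = 8.3346
radial distance = base radius + s = 22 + 8.3346 = 30.3346

30.3346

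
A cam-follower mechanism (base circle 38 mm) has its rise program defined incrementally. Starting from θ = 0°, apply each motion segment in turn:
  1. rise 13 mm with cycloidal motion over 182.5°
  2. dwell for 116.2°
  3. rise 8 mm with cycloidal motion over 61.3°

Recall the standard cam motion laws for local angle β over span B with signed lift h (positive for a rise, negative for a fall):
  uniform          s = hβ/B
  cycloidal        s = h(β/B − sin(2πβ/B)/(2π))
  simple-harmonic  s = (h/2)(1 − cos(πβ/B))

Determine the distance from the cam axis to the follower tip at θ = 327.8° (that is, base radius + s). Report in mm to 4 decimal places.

seg 1 [0°–182.5°] cycloidal, h=13: full span → s += 13 → s = 13.0000
seg 2 [182.5°–298.7°] dwell: s stays 13.0000
seg 3 [298.7°–360°] cycloidal, h=8: θ=327.8° here. β=29.1, B=61.3. 8·(0.4747 − sin(2π·0.4747)/(2π)) = 3.5963 → s = 16.5963
radial distance = base radius + s = 38 + 16.5963 = 54.5963

54.5963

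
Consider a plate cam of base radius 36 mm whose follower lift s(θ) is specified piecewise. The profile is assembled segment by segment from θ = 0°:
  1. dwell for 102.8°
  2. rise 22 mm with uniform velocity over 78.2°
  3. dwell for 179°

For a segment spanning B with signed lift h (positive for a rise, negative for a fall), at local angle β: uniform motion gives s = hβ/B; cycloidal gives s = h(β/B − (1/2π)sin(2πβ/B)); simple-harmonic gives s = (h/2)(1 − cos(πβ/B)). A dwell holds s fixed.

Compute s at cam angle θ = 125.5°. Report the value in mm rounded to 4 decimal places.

seg 1 [0°–102.8°] dwell: s stays 0.0000
seg 2 [102.8°–181°] uniform, h=22: θ=125.5° here. β=22.7, B=78.2. 22·22.7/78.2 = 6.3862 → s = 6.3862

6.3862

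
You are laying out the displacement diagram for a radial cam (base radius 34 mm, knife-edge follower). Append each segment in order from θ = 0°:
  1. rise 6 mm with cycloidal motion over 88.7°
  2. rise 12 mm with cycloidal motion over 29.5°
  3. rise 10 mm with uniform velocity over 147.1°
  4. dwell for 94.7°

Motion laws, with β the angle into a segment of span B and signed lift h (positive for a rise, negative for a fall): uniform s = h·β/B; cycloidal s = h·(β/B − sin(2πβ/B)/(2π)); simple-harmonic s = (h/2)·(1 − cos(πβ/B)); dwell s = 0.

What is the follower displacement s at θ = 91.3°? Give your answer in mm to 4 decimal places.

seg 1 [0°–88.7°] cycloidal, h=6: full span → s += 6 → s = 6.0000
seg 2 [88.7°–118.2°] cycloidal, h=12: θ=91.3° here. β=2.6, B=29.5. 12·(0.0881 − sin(2π·0.0881)/(2π)) = 0.0532 → s = 6.0532

6.0532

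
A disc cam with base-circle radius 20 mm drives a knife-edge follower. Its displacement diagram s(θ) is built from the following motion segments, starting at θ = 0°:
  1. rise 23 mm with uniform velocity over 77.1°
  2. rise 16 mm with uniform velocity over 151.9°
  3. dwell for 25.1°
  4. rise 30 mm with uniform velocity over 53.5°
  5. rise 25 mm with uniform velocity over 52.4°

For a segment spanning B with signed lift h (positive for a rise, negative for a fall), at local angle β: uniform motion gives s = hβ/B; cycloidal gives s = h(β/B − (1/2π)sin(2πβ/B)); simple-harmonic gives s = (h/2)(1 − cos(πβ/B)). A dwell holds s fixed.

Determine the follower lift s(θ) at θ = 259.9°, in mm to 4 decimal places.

seg 1 [0°–77.1°] uniform, h=23: full span → s += 23 → s = 23.0000
seg 2 [77.1°–229°] uniform, h=16: full span → s += 16 → s = 39.0000
seg 3 [229°–254.1°] dwell: s stays 39.0000
seg 4 [254.1°–307.6°] uniform, h=30: θ=259.9° here. β=5.8, B=53.5. 30·5.8/53.5 = 3.2523 → s = 42.2523

42.2523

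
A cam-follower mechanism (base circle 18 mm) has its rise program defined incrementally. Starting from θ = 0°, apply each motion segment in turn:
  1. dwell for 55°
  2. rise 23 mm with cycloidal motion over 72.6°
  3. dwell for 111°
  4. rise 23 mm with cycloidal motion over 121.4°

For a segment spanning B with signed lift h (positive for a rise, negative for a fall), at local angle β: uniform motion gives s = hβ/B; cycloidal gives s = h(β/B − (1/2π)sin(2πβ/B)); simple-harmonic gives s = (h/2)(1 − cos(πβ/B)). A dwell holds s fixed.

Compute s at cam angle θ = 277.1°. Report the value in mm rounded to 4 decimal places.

seg 1 [0°–55°] dwell: s stays 0.0000
seg 2 [55°–127.6°] cycloidal, h=23: full span → s += 23 → s = 23.0000
seg 3 [127.6°–238.6°] dwell: s stays 23.0000
seg 4 [238.6°–360°] cycloidal, h=23: θ=277.1° here. β=38.5, B=121.4. 23·(0.3171 − sin(2π·0.3171)/(2π)) = 3.9544 → s = 26.9544

26.9544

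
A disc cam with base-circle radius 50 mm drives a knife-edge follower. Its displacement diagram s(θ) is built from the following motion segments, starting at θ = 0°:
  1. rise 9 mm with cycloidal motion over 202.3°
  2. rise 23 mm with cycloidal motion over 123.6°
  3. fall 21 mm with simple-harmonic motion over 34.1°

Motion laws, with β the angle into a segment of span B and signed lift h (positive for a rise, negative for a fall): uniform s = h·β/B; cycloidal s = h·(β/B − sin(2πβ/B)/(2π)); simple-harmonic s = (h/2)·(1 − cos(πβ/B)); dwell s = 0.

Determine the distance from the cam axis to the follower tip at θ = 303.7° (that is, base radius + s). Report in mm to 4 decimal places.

seg 1 [0°–202.3°] cycloidal, h=9: full span → s += 9 → s = 9.0000
seg 2 [202.3°–325.9°] cycloidal, h=23: θ=303.7° here. β=101.4, B=123.6. 23·(0.8204 − sin(2π·0.8204)/(2π)) = 22.1773 → s = 31.1773
radial distance = base radius + s = 50 + 31.1773 = 81.1773

81.1773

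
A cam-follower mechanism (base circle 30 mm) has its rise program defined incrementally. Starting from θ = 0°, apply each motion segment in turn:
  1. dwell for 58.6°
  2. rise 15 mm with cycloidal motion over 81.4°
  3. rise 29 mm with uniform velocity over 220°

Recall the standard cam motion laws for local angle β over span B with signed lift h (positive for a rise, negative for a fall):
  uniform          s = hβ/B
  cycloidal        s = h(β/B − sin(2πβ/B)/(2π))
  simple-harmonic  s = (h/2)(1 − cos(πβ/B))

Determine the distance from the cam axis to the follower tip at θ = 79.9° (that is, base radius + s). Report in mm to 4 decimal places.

seg 1 [0°–58.6°] dwell: s stays 0.0000
seg 2 [58.6°–140°] cycloidal, h=15: θ=79.9° here. β=21.3, B=81.4. 15·(0.2617 − sin(2π·0.2617)/(2π)) = 1.5442 → s = 1.5442
radial distance = base radius + s = 30 + 1.5442 = 31.5442

31.5442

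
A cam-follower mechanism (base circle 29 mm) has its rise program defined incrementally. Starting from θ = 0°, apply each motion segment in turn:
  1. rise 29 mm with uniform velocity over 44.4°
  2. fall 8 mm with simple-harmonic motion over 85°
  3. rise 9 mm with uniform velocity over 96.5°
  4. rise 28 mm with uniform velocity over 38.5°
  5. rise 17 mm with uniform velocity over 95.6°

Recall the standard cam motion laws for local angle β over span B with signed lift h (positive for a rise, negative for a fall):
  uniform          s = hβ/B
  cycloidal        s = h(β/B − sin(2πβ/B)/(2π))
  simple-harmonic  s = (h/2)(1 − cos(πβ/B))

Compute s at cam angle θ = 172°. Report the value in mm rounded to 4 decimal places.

seg 1 [0°–44.4°] uniform, h=29: full span → s += 29 → s = 29.0000
seg 2 [44.4°–129.4°] simple-harmonic, h=-8: full span → s += -8 → s = 21.0000
seg 3 [129.4°–225.9°] uniform, h=9: θ=172° here. β=42.6, B=96.5. 9·42.6/96.5 = 3.9731 → s = 24.9731

24.9731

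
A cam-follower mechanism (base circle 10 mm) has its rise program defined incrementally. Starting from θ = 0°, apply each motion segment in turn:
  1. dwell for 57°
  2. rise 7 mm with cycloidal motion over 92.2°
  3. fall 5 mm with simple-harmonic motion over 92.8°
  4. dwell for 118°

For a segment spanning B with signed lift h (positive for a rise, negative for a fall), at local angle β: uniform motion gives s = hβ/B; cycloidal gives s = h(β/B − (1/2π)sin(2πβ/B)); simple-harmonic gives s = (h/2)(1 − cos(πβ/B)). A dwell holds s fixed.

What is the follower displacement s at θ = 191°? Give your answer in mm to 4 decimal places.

seg 1 [0°–57°] dwell: s stays 0.0000
seg 2 [57°–149.2°] cycloidal, h=7: full span → s += 7 → s = 7.0000
seg 3 [149.2°–242°] simple-harmonic, h=-5: θ=191° here. β=41.8, B=92.8. -5/2·(1 − cos(π·0.4504)) = -2.1123 → s = 4.8877

4.8877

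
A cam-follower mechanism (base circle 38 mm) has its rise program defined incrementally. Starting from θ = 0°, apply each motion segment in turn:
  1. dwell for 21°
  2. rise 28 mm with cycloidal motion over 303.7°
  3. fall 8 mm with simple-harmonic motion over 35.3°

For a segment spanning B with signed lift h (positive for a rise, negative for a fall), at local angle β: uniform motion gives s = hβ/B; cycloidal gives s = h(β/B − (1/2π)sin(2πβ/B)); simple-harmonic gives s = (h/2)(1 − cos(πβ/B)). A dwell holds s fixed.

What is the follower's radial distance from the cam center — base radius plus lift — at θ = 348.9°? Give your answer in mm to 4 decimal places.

seg 1 [0°–21°] dwell: s stays 0.0000
seg 2 [21°–324.7°] cycloidal, h=28: full span → s += 28 → s = 28.0000
seg 3 [324.7°–360°] simple-harmonic, h=-8: θ=348.9° here. β=24.2, B=35.3. -8/2·(1 − cos(π·0.6856)) = -6.2019 → s = 21.7981
radial distance = base radius + s = 38 + 21.7981 = 59.7981

59.7981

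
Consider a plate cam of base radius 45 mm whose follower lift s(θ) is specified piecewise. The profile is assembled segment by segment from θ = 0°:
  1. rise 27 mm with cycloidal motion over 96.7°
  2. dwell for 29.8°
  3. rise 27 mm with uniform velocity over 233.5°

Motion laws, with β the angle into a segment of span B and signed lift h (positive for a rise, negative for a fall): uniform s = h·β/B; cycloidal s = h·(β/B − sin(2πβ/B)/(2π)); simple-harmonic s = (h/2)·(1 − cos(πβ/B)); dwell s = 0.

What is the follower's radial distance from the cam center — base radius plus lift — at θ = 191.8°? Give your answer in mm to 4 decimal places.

seg 1 [0°–96.7°] cycloidal, h=27: full span → s += 27 → s = 27.0000
seg 2 [96.7°–126.5°] dwell: s stays 27.0000
seg 3 [126.5°–360°] uniform, h=27: θ=191.8° here. β=65.3, B=233.5. 27·65.3/233.5 = 7.5507 → s = 34.5507
radial distance = base radius + s = 45 + 34.5507 = 79.5507

79.5507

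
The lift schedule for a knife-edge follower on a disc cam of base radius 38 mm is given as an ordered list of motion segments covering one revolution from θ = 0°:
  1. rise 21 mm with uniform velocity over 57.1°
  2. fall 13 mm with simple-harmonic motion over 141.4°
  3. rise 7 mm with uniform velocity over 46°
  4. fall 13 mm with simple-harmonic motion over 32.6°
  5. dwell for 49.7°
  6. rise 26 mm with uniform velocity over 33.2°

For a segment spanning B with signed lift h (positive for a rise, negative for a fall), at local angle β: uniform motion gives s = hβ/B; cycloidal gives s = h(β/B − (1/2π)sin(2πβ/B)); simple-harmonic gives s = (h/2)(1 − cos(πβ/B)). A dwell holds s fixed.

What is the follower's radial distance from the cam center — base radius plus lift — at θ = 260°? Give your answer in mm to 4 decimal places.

seg 1 [0°–57.1°] uniform, h=21: full span → s += 21 → s = 21.0000
seg 2 [57.1°–198.5°] simple-harmonic, h=-13: full span → s += -13 → s = 8.0000
seg 3 [198.5°–244.5°] uniform, h=7: full span → s += 7 → s = 15.0000
seg 4 [244.5°–277.1°] simple-harmonic, h=-13: θ=260° here. β=15.5, B=32.6. -13/2·(1 − cos(π·0.4755)) = -5.9994 → s = 9.0006
radial distance = base radius + s = 38 + 9.0006 = 47.0006

47.0006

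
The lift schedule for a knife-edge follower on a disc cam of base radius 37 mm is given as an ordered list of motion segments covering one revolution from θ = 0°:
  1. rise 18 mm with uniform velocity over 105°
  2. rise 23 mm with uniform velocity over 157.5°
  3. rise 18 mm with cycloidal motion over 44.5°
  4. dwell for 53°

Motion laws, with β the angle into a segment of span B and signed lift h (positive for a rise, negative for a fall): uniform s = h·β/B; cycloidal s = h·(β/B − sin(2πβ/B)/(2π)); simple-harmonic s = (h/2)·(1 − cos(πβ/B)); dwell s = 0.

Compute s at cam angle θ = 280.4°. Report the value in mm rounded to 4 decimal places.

seg 1 [0°–105°] uniform, h=18: full span → s += 18 → s = 18.0000
seg 2 [105°–262.5°] uniform, h=23: full span → s += 23 → s = 41.0000
seg 3 [262.5°–307°] cycloidal, h=18: θ=280.4° here. β=17.9, B=44.5. 18·(0.4022 − sin(2π·0.4022)/(2π)) = 5.5895 → s = 46.5895

46.5895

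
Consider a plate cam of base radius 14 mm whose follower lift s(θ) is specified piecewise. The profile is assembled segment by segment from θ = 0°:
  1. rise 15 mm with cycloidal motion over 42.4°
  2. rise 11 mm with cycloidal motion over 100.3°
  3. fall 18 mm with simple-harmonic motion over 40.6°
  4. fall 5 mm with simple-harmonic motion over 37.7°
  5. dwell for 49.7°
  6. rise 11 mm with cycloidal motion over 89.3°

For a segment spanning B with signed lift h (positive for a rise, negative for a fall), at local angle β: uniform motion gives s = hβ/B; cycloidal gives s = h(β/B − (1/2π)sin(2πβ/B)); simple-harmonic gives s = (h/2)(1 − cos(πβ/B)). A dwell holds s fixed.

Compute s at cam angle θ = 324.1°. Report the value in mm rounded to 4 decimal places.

seg 1 [0°–42.4°] cycloidal, h=15: full span → s += 15 → s = 15.0000
seg 2 [42.4°–142.7°] cycloidal, h=11: full span → s += 11 → s = 26.0000
seg 3 [142.7°–183.3°] simple-harmonic, h=-18: full span → s += -18 → s = 8.0000
seg 4 [183.3°–221°] simple-harmonic, h=-5: full span → s += -5 → s = 3.0000
seg 5 [221°–270.7°] dwell: s stays 3.0000
seg 6 [270.7°–360°] cycloidal, h=11: θ=324.1° here. β=53.4, B=89.3. 11·(0.5980 − sin(2π·0.5980)/(2π)) = 7.5888 → s = 10.5888

10.5888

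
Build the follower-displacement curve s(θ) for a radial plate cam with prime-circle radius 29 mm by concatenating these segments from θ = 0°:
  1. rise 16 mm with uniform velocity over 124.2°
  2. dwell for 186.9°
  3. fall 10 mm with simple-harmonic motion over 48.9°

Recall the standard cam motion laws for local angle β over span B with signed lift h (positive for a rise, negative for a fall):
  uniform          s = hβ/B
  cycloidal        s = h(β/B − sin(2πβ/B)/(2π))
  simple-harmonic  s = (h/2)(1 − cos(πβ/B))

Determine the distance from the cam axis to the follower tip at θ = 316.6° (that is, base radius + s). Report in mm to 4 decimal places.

seg 1 [0°–124.2°] uniform, h=16: full span → s += 16 → s = 16.0000
seg 2 [124.2°–311.1°] dwell: s stays 16.0000
seg 3 [311.1°–360°] simple-harmonic, h=-10: θ=316.6° here. β=5.5, B=48.9. -10/2·(1 − cos(π·0.1125)) = -0.3089 → s = 15.6911
radial distance = base radius + s = 29 + 15.6911 = 44.6911

44.6911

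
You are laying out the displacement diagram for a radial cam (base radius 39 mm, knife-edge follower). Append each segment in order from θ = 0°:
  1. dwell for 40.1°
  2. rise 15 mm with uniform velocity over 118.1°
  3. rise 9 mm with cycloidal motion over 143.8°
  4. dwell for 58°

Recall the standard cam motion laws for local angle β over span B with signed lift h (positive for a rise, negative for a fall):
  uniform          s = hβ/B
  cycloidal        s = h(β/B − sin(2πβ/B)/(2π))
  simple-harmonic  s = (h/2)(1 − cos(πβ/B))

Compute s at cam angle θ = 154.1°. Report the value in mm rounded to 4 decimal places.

seg 1 [0°–40.1°] dwell: s stays 0.0000
seg 2 [40.1°–158.2°] uniform, h=15: θ=154.1° here. β=114, B=118.1. 15·114/118.1 = 14.4793 → s = 14.4793

14.4793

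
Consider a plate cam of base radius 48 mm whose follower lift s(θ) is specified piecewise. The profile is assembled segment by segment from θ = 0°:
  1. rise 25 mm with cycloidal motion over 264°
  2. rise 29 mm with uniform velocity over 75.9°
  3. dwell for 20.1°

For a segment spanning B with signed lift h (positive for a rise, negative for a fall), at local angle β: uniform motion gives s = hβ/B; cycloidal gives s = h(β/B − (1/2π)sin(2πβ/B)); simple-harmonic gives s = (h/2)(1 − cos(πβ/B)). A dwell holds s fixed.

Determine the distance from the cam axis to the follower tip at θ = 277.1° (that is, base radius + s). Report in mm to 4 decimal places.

seg 1 [0°–264°] cycloidal, h=25: full span → s += 25 → s = 25.0000
seg 2 [264°–339.9°] uniform, h=29: θ=277.1° here. β=13.1, B=75.9. 29·13.1/75.9 = 5.0053 → s = 30.0053
radial distance = base radius + s = 48 + 30.0053 = 78.0053

78.0053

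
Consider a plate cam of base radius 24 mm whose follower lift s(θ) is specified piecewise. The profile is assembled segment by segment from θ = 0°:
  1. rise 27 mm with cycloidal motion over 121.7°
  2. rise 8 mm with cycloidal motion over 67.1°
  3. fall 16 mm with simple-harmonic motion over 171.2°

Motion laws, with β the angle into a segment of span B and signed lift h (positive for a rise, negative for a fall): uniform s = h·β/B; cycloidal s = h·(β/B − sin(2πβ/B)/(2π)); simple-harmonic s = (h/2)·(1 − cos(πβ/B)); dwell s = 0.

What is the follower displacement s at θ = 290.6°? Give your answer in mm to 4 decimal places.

seg 1 [0°–121.7°] cycloidal, h=27: full span → s += 27 → s = 27.0000
seg 2 [121.7°–188.8°] cycloidal, h=8: full span → s += 8 → s = 35.0000
seg 3 [188.8°–360°] simple-harmonic, h=-16: θ=290.6° here. β=101.8, B=171.2. -16/2·(1 − cos(π·0.5946)) = -10.3433 → s = 24.6567

24.6567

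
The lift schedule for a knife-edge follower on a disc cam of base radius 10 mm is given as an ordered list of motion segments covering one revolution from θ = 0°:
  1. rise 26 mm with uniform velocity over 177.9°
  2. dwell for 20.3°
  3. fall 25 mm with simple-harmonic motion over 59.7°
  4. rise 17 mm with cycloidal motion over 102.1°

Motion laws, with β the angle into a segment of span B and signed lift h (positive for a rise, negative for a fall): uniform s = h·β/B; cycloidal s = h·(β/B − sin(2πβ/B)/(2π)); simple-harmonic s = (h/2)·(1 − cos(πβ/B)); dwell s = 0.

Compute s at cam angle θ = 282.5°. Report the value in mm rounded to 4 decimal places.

seg 1 [0°–177.9°] uniform, h=26: full span → s += 26 → s = 26.0000
seg 2 [177.9°–198.2°] dwell: s stays 26.0000
seg 3 [198.2°–257.9°] simple-harmonic, h=-25: full span → s += -25 → s = 1.0000
seg 4 [257.9°–360°] cycloidal, h=17: θ=282.5° here. β=24.6, B=102.1. 17·(0.2409 − sin(2π·0.2409)/(2π)) = 1.3947 → s = 2.3947

2.3947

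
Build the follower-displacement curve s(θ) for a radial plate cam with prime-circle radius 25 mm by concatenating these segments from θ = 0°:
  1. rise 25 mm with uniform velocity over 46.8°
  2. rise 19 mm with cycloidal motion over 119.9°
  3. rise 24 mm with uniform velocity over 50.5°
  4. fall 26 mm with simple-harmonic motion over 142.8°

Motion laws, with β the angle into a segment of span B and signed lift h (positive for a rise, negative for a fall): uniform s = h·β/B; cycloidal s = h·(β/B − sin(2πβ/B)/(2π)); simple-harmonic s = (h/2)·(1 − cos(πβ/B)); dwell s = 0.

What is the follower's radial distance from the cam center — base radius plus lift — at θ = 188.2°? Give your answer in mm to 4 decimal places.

seg 1 [0°–46.8°] uniform, h=25: full span → s += 25 → s = 25.0000
seg 2 [46.8°–166.7°] cycloidal, h=19: full span → s += 19 → s = 44.0000
seg 3 [166.7°–217.2°] uniform, h=24: θ=188.2° here. β=21.5, B=50.5. 24·21.5/50.5 = 10.2178 → s = 54.2178
radial distance = base radius + s = 25 + 54.2178 = 79.2178

79.2178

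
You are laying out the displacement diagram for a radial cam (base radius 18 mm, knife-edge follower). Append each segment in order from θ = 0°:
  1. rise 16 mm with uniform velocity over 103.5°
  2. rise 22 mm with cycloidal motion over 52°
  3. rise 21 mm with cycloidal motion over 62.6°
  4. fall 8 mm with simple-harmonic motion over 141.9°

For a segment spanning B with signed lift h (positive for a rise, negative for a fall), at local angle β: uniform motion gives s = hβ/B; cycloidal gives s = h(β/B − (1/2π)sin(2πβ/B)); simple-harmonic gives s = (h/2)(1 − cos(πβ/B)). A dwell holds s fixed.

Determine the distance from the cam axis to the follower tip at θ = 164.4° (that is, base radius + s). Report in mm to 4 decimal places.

seg 1 [0°–103.5°] uniform, h=16: full span → s += 16 → s = 16.0000
seg 2 [103.5°–155.5°] cycloidal, h=22: full span → s += 22 → s = 38.0000
seg 3 [155.5°–218.1°] cycloidal, h=21: θ=164.4° here. β=8.9, B=62.6. 21·(0.1422 − sin(2π·0.1422)/(2π)) = 0.3815 → s = 38.3815
radial distance = base radius + s = 18 + 38.3815 = 56.3815

56.3815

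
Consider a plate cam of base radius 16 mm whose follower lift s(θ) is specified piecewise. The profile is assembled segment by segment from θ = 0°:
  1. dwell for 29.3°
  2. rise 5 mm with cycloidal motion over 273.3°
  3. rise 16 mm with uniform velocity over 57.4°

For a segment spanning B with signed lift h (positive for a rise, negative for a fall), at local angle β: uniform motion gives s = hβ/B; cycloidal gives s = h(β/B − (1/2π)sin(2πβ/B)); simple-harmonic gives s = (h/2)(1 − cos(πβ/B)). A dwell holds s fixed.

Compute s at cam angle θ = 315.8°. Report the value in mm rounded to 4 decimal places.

seg 1 [0°–29.3°] dwell: s stays 0.0000
seg 2 [29.3°–302.6°] cycloidal, h=5: full span → s += 5 → s = 5.0000
seg 3 [302.6°–360°] uniform, h=16: θ=315.8° here. β=13.2, B=57.4. 16·13.2/57.4 = 3.6794 → s = 8.6794

8.6794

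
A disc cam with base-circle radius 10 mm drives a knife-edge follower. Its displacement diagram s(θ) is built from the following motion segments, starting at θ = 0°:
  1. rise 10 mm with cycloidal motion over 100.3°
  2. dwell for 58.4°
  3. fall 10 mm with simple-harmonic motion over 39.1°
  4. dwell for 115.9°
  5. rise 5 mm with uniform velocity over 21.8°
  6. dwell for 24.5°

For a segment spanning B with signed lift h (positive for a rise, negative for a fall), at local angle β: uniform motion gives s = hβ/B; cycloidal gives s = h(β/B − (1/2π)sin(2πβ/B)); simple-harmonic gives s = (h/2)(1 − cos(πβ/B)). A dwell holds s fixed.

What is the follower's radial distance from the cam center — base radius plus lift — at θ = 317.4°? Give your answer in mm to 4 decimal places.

seg 1 [0°–100.3°] cycloidal, h=10: full span → s += 10 → s = 10.0000
seg 2 [100.3°–158.7°] dwell: s stays 10.0000
seg 3 [158.7°–197.8°] simple-harmonic, h=-10: full span → s += -10 → s = 0.0000
seg 4 [197.8°–313.7°] dwell: s stays 0.0000
seg 5 [313.7°–335.5°] uniform, h=5: θ=317.4° here. β=3.7, B=21.8. 5·3.7/21.8 = 0.8486 → s = 0.8486
radial distance = base radius + s = 10 + 0.8486 = 10.8486

10.8486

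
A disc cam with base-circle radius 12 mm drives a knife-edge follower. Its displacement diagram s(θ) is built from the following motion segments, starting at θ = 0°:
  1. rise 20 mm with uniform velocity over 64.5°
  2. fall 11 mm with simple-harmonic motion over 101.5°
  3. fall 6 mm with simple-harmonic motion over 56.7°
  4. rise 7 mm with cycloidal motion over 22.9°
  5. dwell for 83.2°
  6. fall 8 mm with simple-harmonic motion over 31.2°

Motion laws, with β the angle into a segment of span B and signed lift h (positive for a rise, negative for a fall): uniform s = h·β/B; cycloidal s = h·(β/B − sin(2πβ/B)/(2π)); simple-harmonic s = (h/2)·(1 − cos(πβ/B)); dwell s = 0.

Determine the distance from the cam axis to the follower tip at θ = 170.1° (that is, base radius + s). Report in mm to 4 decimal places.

seg 1 [0°–64.5°] uniform, h=20: full span → s += 20 → s = 20.0000
seg 2 [64.5°–166°] simple-harmonic, h=-11: full span → s += -11 → s = 9.0000
seg 3 [166°–222.7°] simple-harmonic, h=-6: θ=170.1° here. β=4.1, B=56.7. -6/2·(1 − cos(π·0.0723)) = -0.0771 → s = 8.9229
radial distance = base radius + s = 12 + 8.9229 = 20.9229

20.9229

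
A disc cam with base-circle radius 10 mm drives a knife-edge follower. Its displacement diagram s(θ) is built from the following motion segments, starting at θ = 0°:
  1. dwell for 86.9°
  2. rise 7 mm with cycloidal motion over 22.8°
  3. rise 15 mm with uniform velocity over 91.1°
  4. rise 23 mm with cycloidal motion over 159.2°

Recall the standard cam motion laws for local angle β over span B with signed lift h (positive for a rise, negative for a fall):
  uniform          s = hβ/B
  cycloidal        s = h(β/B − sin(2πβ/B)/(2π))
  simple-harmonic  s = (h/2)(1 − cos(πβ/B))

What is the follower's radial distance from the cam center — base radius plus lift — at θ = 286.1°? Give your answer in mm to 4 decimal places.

seg 1 [0°–86.9°] dwell: s stays 0.0000
seg 2 [86.9°–109.7°] cycloidal, h=7: full span → s += 7 → s = 7.0000
seg 3 [109.7°–200.8°] uniform, h=15: full span → s += 15 → s = 22.0000
seg 4 [200.8°–360°] cycloidal, h=23: θ=286.1° here. β=85.3, B=159.2. 23·(0.5358 − sin(2π·0.5358)/(2π)) = 13.1401 → s = 35.1401
radial distance = base radius + s = 10 + 35.1401 = 45.1401

45.1401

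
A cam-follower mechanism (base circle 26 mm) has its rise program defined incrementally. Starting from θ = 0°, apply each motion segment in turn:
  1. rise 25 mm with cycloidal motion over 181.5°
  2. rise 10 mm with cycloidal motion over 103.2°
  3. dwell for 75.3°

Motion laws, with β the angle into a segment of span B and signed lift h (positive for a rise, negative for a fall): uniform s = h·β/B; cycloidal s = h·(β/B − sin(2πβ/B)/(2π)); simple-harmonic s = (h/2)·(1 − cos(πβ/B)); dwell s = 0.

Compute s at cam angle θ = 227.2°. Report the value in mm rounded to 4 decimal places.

seg 1 [0°–181.5°] cycloidal, h=25: full span → s += 25 → s = 25.0000
seg 2 [181.5°–284.7°] cycloidal, h=10: θ=227.2° here. β=45.7, B=103.2. 10·(0.4428 − sin(2π·0.4428)/(2π)) = 3.8688 → s = 28.8688

28.8688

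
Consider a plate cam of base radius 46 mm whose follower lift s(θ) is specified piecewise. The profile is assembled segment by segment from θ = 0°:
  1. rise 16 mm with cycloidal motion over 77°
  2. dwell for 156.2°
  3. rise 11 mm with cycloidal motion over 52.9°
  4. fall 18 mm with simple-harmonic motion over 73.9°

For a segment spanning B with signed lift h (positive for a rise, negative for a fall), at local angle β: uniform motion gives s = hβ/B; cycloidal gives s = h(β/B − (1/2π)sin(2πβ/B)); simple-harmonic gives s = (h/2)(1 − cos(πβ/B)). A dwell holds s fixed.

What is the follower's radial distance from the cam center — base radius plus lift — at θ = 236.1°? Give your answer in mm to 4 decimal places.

seg 1 [0°–77°] cycloidal, h=16: full span → s += 16 → s = 16.0000
seg 2 [77°–233.2°] dwell: s stays 16.0000
seg 3 [233.2°–286.1°] cycloidal, h=11: θ=236.1° here. β=2.9, B=52.9. 11·(0.0548 − sin(2π·0.0548)/(2π)) = 0.0119 → s = 16.0119
radial distance = base radius + s = 46 + 16.0119 = 62.0119

62.0119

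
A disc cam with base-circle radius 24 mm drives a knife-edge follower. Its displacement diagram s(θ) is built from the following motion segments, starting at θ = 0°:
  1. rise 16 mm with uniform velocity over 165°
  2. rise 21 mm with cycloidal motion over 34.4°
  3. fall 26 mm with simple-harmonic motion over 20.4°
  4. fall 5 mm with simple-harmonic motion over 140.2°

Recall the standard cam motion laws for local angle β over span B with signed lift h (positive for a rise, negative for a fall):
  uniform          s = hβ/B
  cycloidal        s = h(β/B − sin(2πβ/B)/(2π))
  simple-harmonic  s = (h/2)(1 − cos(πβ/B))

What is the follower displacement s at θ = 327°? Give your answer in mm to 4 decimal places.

seg 1 [0°–165°] uniform, h=16: full span → s += 16 → s = 16.0000
seg 2 [165°–199.4°] cycloidal, h=21: full span → s += 21 → s = 37.0000
seg 3 [199.4°–219.8°] simple-harmonic, h=-26: full span → s += -26 → s = 11.0000
seg 4 [219.8°–360°] simple-harmonic, h=-5: θ=327° here. β=107.2, B=140.2. -5/2·(1 − cos(π·0.7646)) = -4.3471 → s = 6.6529

6.6529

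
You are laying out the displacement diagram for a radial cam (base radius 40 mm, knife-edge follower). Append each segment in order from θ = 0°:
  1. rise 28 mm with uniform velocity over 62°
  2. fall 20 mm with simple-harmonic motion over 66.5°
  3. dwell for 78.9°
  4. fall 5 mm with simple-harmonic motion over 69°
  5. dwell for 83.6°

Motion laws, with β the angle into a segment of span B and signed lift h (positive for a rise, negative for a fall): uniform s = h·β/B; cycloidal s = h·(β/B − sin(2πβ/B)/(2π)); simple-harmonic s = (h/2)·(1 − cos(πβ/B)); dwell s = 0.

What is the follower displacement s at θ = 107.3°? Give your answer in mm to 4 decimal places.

seg 1 [0°–62°] uniform, h=28: full span → s += 28 → s = 28.0000
seg 2 [62°–128.5°] simple-harmonic, h=-20: θ=107.3° here. β=45.3, B=66.5. -20/2·(1 − cos(π·0.6812)) = -15.3901 → s = 12.6099

12.6099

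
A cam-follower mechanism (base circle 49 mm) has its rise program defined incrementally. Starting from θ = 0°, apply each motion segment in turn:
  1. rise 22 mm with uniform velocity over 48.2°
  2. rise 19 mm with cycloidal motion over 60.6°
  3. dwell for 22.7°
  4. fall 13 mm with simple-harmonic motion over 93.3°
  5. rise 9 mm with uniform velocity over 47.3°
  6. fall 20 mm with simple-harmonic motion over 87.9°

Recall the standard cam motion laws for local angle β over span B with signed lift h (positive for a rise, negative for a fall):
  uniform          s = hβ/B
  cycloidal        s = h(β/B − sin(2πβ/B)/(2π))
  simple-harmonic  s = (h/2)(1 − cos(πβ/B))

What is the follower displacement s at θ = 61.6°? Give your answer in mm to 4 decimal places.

seg 1 [0°–48.2°] uniform, h=22: full span → s += 22 → s = 22.0000
seg 2 [48.2°–108.8°] cycloidal, h=19: θ=61.6° here. β=13.4, B=60.6. 19·(0.2211 − sin(2π·0.2211)/(2π)) = 1.2270 → s = 23.2270

23.2270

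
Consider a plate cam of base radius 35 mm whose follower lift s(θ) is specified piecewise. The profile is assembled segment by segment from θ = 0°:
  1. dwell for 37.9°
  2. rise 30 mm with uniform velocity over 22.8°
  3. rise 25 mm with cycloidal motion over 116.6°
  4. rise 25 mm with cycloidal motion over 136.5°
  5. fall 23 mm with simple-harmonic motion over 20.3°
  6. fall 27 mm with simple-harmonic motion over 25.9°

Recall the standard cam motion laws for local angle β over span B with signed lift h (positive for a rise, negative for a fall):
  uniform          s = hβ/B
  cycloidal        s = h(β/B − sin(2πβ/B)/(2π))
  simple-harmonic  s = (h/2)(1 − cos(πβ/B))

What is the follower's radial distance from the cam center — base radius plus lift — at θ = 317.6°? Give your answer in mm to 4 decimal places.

seg 1 [0°–37.9°] dwell: s stays 0.0000
seg 2 [37.9°–60.7°] uniform, h=30: full span → s += 30 → s = 30.0000
seg 3 [60.7°–177.3°] cycloidal, h=25: full span → s += 25 → s = 55.0000
seg 4 [177.3°–313.8°] cycloidal, h=25: full span → s += 25 → s = 80.0000
seg 5 [313.8°–334.1°] simple-harmonic, h=-23: θ=317.6° here. β=3.8, B=20.3. -23/2·(1 − cos(π·0.1872)) = -1.9319 → s = 78.0681
radial distance = base radius + s = 35 + 78.0681 = 113.0681

113.0681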